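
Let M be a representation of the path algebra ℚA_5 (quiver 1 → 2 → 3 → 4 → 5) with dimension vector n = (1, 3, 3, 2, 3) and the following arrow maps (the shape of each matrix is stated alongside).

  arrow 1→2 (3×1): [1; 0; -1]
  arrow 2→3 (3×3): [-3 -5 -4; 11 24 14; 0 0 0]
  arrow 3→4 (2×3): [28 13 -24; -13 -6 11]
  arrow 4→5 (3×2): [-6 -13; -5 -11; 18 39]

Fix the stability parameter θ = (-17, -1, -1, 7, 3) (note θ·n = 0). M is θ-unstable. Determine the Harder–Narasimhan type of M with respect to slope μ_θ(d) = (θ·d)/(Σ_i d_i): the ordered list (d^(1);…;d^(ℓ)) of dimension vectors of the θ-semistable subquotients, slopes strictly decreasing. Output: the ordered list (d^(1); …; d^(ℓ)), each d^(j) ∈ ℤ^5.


Interval decomposition of M: I[1,5], I[2,2], I[2,5], I[3,3], I[5,5].
HN type (ℓ=4): μ^(1)=5; μ^(2)=3; μ^(3)=-1; μ^(4)=-17

((0, 0, 0, 2, 2); (0, 0, 0, 0, 1); (0, 3, 3, 0, 0); (1, 0, 0, 0, 0))


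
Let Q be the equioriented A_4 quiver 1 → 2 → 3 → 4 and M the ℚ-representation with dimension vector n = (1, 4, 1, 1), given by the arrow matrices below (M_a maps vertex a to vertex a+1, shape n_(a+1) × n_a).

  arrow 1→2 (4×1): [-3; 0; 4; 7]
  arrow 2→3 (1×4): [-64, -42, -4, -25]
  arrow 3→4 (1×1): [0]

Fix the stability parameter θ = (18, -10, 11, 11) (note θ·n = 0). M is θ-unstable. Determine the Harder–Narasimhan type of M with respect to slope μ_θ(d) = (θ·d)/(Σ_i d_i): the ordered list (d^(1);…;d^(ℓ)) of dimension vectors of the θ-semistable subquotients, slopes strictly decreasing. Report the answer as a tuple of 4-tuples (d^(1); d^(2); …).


Barcode: M ≅ I[1,3], I[2,2]^3, I[4,4]. HN layers by μ_θ (3 steps, strictly decreasing):
  μ^(1)=11; μ^(2)=4; μ^(3)=-10

((0, 0, 1, 1); (1, 1, 0, 0); (0, 3, 0, 0))


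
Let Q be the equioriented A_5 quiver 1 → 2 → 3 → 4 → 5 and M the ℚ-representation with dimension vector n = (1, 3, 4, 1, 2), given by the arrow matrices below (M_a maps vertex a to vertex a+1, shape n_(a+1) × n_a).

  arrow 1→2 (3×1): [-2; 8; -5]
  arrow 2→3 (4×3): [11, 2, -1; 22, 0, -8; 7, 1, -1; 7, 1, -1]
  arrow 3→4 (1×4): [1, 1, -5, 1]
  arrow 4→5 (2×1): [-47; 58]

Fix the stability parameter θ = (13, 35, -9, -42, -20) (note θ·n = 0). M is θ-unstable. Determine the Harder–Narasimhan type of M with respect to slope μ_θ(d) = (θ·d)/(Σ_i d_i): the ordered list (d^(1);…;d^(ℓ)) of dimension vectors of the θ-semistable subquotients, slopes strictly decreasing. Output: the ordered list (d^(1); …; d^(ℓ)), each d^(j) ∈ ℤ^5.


Barcode: M ≅ I[1,5], I[2,3]^2, I[3,3], I[5,5]. HN layers by μ_θ (4 steps, strictly decreasing):
  μ^(1)=13; μ^(2)=-23/5; μ^(3)=-9; μ^(4)=-20

((0, 2, 2, 0, 0); (1, 1, 1, 1, 1); (0, 0, 1, 0, 0); (0, 0, 0, 0, 1))


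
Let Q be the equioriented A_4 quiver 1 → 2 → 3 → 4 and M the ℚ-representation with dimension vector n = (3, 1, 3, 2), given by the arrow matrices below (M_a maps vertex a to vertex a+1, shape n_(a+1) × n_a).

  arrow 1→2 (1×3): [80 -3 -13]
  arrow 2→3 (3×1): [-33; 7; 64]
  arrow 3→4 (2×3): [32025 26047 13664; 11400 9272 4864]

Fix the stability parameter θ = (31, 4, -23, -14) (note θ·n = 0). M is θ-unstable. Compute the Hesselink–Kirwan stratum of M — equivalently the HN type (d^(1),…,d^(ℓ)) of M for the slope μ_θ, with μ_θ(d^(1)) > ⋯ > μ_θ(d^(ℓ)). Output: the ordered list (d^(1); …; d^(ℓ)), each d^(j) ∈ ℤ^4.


Via rank(M_{q-1}∘⋯∘M_p): M ≅ I[1,1]^2, I[1,3], I[3,3], I[3,4], I[4,4].
μ_θ-semistable layers: μ^(1)=31; μ^(2)=4; μ^(3)=-14; μ^(4)=-23

((2, 0, 0, 0); (1, 1, 1, 0); (0, 0, 0, 2); (0, 0, 2, 0))


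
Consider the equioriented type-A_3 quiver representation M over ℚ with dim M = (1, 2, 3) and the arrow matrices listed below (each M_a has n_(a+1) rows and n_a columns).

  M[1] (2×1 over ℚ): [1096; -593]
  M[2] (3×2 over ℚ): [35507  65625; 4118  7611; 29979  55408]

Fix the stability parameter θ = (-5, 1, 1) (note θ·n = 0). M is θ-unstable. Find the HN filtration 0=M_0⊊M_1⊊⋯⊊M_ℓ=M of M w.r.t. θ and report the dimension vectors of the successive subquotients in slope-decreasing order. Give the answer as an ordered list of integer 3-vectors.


Interval decomposition of M: I[1,3], I[2,3], I[3,3].
HN type (ℓ=2): μ^(1)=1; μ^(2)=-5

((0, 2, 3); (1, 0, 0))


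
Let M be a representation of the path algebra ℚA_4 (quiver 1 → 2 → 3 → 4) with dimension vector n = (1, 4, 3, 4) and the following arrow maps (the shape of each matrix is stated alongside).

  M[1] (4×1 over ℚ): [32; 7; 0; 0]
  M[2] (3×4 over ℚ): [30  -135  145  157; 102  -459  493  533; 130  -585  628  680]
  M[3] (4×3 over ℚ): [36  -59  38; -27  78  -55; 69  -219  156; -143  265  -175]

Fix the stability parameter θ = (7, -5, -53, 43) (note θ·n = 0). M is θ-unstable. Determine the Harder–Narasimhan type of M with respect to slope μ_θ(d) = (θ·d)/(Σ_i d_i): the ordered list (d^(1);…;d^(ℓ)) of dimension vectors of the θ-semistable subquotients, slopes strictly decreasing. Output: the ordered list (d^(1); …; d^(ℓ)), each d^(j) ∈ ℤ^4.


Interval decomposition of M: I[1,4], I[2,2], I[2,4]^2, I[4,4].
HN type (ℓ=4): μ^(1)=43; μ^(2)=-5; μ^(3)=-17; μ^(4)=-29

((0, 0, 0, 4); (0, 1, 0, 0); (1, 1, 1, 0); (0, 2, 2, 0))


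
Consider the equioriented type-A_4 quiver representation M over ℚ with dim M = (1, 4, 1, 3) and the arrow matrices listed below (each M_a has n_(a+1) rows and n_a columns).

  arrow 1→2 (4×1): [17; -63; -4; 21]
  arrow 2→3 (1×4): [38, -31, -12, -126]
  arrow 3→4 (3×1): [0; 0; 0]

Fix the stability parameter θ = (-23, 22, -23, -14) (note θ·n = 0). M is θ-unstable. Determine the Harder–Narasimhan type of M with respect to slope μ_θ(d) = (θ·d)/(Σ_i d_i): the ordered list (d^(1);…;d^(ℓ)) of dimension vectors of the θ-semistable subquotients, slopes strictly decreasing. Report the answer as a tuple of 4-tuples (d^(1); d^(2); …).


Via rank(M_{q-1}∘⋯∘M_p): M ≅ I[1,3], I[2,2]^3, I[4,4]^3.
μ_θ-semistable layers: μ^(1)=22; μ^(2)=-1/2; μ^(3)=-14; μ^(4)=-23

((0, 3, 0, 0); (0, 1, 1, 0); (0, 0, 0, 3); (1, 0, 0, 0))


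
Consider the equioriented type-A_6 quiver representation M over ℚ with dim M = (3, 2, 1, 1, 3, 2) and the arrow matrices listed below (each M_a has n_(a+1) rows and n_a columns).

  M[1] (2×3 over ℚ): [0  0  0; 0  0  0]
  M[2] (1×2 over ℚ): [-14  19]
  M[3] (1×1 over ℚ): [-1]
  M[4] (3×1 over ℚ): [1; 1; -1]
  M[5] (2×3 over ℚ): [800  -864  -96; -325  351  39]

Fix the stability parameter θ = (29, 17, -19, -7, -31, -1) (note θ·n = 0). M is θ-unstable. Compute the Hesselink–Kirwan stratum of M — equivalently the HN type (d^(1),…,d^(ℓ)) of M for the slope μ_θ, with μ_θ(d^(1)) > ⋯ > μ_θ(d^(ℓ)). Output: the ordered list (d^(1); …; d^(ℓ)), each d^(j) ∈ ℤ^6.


Interval decomposition of M: I[1,1]^3, I[2,2], I[2,6], I[5,5]^2, I[6,6].
HN type (ℓ=5): μ^(1)=29; μ^(2)=17; μ^(3)=-1; μ^(4)=-10; μ^(5)=-31

((3, 0, 0, 0, 0, 0); (0, 1, 0, 0, 0, 0); (0, 0, 0, 0, 0, 2); (0, 1, 1, 1, 1, 0); (0, 0, 0, 0, 2, 0))


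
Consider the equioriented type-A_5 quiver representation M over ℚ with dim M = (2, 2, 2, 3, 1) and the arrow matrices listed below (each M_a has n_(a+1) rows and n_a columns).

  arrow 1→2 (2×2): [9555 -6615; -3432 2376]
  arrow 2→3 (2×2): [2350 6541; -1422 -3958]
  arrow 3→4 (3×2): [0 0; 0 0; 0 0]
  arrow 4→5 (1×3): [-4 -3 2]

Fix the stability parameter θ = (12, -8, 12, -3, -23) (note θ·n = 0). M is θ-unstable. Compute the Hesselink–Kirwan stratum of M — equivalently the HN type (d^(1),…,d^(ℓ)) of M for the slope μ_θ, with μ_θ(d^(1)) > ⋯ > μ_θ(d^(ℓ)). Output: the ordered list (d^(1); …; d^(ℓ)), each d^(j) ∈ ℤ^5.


Barcode: M ≅ I[1,1], I[1,3], I[2,3], I[4,4]^2, I[4,5]. HN layers by μ_θ (5 steps, strictly decreasing):
  μ^(1)=12; μ^(2)=2; μ^(3)=-3; μ^(4)=-8; μ^(5)=-13

((1, 0, 2, 0, 0); (1, 1, 0, 0, 0); (0, 0, 0, 2, 0); (0, 1, 0, 0, 0); (0, 0, 0, 1, 1))


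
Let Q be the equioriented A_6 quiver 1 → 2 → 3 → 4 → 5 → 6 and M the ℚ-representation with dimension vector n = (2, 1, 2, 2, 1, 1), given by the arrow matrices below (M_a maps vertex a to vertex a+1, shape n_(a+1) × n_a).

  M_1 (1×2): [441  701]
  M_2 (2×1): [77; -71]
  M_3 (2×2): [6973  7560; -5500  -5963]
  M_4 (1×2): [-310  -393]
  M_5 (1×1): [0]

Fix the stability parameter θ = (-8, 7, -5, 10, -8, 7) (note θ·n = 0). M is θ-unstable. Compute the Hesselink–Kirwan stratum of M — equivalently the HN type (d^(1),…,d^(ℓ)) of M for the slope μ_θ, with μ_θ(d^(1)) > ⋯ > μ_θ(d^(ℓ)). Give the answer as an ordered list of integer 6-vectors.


Via rank(M_{q-1}∘⋯∘M_p): M ≅ I[1,1], I[1,5], I[3,4], I[6,6].
μ_θ-semistable layers: μ^(1)=10; μ^(2)=7; μ^(3)=1; μ^(4)=-5; μ^(5)=-8

((0, 0, 0, 1, 0, 0); (0, 0, 0, 0, 0, 1); (0, 1, 1, 1, 1, 0); (0, 0, 1, 0, 0, 0); (2, 0, 0, 0, 0, 0))


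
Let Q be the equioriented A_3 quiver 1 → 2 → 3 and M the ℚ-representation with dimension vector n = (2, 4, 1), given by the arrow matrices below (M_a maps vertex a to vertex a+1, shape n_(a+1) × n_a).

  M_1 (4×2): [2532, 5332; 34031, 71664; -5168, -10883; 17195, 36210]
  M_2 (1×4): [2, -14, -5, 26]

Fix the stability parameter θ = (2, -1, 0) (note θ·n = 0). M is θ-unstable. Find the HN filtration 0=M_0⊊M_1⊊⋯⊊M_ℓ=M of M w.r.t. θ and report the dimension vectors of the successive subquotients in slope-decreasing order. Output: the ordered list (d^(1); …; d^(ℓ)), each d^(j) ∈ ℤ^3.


Via rank(M_{q-1}∘⋯∘M_p): M ≅ I[1,2], I[1,3], I[2,2]^2.
μ_θ-semistable layers: μ^(1)=1/2; μ^(2)=1/3; μ^(3)=-1

((1, 1, 0); (1, 1, 1); (0, 2, 0))


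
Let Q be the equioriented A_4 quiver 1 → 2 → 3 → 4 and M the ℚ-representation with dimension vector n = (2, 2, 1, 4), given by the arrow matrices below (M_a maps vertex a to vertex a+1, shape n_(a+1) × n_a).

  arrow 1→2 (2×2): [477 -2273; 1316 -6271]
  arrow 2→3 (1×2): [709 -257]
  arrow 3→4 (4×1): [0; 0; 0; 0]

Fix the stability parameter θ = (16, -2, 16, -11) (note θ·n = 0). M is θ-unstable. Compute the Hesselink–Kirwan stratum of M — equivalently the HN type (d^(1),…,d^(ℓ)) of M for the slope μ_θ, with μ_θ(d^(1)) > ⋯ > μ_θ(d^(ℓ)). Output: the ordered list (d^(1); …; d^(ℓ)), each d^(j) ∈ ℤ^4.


Via rank(M_{q-1}∘⋯∘M_p): M ≅ I[1,2], I[1,3], I[4,4]^4.
μ_θ-semistable layers: μ^(1)=16; μ^(2)=7; μ^(3)=-11

((0, 0, 1, 0); (2, 2, 0, 0); (0, 0, 0, 4))


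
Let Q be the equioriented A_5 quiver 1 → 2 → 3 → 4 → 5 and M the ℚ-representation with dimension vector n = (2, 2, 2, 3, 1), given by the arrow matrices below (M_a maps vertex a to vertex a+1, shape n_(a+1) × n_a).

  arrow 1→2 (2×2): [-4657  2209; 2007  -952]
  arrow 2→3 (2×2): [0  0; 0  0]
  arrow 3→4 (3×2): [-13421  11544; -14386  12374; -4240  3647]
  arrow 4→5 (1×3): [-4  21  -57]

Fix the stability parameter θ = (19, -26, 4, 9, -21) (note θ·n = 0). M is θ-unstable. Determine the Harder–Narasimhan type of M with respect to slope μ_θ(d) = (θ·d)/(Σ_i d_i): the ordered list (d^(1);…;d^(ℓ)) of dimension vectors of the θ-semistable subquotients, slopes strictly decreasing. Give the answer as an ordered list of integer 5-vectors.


Barcode: M ≅ I[1,2]^2, I[3,4], I[3,5], I[4,4]. HN layers by μ_θ (4 steps, strictly decreasing):
  μ^(1)=9; μ^(2)=4; μ^(3)=-8/3; μ^(4)=-7/2

((0, 0, 0, 2, 0); (0, 0, 1, 0, 0); (0, 0, 1, 1, 1); (2, 2, 0, 0, 0))


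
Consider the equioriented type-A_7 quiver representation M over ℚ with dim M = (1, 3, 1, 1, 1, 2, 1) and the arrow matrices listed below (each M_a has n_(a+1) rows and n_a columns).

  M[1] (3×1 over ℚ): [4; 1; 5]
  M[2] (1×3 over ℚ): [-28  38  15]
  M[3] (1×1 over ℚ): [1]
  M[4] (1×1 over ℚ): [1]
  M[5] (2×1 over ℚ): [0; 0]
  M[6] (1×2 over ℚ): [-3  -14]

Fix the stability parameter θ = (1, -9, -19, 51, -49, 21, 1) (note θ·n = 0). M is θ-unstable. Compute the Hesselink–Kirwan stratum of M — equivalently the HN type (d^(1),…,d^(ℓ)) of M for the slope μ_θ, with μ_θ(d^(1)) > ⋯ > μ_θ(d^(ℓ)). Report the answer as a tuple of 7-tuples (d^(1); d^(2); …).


Via rank(M_{q-1}∘⋯∘M_p): M ≅ I[1,5], I[2,2]^2, I[6,6], I[6,7].
μ_θ-semistable layers: μ^(1)=21; μ^(2)=11; μ^(3)=1; μ^(4)=-9

((0, 0, 0, 0, 0, 1, 0); (0, 0, 0, 0, 0, 1, 1); (0, 0, 0, 1, 1, 0, 0); (1, 3, 1, 0, 0, 0, 0))


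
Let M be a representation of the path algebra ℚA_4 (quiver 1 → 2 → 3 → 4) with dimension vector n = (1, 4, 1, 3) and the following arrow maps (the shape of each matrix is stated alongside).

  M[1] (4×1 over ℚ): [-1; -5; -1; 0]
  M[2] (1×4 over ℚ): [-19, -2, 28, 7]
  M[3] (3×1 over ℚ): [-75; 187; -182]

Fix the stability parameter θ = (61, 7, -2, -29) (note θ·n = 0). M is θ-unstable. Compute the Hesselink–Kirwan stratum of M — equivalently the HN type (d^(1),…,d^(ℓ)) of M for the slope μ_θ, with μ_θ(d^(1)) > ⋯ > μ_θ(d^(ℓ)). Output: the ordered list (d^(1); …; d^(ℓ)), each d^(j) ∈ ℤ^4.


Barcode: M ≅ I[1,4], I[2,2]^3, I[4,4]^2. HN layers by μ_θ (3 steps, strictly decreasing):
  μ^(1)=37/4; μ^(2)=7; μ^(3)=-29

((1, 1, 1, 1); (0, 3, 0, 0); (0, 0, 0, 2))


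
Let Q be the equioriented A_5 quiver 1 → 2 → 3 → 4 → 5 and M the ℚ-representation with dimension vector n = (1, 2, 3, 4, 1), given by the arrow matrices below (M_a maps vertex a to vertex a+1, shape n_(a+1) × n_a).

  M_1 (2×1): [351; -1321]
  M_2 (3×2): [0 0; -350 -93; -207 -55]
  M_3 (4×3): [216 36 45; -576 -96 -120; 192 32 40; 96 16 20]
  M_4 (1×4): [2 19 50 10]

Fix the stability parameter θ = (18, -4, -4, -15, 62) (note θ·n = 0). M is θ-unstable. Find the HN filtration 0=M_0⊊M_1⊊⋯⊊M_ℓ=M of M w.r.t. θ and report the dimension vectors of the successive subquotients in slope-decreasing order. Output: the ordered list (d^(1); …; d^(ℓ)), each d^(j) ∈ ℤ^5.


Interval decomposition of M: I[1,5], I[2,3], I[3,3], I[4,4]^3.
HN type (ℓ=4): μ^(1)=62; μ^(2)=-5/4; μ^(3)=-4; μ^(4)=-15

((0, 0, 0, 0, 1); (1, 1, 1, 1, 0); (0, 1, 2, 0, 0); (0, 0, 0, 3, 0))


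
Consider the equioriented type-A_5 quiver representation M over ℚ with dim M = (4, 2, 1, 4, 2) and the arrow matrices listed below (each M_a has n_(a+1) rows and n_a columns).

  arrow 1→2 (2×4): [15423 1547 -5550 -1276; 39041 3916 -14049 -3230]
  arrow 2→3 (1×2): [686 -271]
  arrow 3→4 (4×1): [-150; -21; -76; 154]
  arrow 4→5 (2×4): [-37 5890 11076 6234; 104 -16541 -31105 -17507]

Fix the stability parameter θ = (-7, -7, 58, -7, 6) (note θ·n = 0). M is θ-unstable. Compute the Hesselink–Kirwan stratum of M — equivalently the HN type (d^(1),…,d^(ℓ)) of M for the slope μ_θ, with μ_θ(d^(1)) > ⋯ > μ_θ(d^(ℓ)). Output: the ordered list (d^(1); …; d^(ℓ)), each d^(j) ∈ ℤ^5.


Barcode: M ≅ I[1,1]^2, I[1,2], I[1,5], I[4,4]^2, I[4,5]. HN layers by μ_θ (3 steps, strictly decreasing):
  μ^(1)=19; μ^(2)=6; μ^(3)=-7

((0, 0, 1, 1, 1); (0, 0, 0, 0, 1); (4, 2, 0, 3, 0))


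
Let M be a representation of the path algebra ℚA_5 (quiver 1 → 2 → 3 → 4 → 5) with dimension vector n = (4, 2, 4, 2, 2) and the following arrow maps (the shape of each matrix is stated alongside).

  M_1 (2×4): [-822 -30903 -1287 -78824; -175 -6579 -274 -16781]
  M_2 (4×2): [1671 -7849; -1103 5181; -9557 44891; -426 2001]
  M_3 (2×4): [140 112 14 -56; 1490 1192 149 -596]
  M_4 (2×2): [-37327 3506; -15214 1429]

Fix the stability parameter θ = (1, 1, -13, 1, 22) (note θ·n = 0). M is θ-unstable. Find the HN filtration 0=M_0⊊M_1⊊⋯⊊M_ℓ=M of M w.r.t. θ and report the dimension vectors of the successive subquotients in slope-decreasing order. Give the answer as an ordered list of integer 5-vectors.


Barcode: M ≅ I[1,1]^2, I[1,3], I[1,5], I[3,3]^2, I[4,5]. HN layers by μ_θ (4 steps, strictly decreasing):
  μ^(1)=22; μ^(2)=1; μ^(3)=-11/3; μ^(4)=-13

((0, 0, 0, 0, 2); (2, 0, 0, 2, 0); (2, 2, 2, 0, 0); (0, 0, 2, 0, 0))


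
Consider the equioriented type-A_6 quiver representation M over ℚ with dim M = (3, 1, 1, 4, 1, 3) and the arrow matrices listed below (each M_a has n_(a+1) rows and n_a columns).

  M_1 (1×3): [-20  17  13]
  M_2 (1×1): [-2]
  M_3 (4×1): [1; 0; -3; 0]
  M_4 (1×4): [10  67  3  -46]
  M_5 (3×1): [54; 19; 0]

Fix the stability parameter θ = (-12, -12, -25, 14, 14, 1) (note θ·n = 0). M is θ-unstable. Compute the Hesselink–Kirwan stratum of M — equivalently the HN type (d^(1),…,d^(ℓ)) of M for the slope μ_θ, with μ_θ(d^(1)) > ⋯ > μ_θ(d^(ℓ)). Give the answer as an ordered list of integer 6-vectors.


Via rank(M_{q-1}∘⋯∘M_p): M ≅ I[1,1]^2, I[1,6], I[4,4]^3, I[6,6]^2.
μ_θ-semistable layers: μ^(1)=14; μ^(2)=29/3; μ^(3)=1; μ^(4)=-12; μ^(5)=-49/3

((0, 0, 0, 3, 0, 0); (0, 0, 0, 1, 1, 1); (0, 0, 0, 0, 0, 2); (2, 0, 0, 0, 0, 0); (1, 1, 1, 0, 0, 0))


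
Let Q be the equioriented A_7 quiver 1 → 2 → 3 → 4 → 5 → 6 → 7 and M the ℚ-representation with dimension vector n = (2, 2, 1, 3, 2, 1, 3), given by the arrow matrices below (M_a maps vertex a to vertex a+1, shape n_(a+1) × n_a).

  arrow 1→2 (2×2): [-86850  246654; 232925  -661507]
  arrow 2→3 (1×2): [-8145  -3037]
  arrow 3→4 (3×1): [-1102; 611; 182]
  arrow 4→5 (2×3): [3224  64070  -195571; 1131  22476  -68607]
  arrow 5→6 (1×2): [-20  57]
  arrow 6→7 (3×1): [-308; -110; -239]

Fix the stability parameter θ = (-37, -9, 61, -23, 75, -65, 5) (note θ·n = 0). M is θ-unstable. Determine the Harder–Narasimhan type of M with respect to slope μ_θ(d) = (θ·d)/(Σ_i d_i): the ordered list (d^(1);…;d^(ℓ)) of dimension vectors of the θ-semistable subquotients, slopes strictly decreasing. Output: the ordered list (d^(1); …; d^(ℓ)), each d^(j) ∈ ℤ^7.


Barcode: M ≅ I[1,1], I[1,4], I[2,2], I[4,5], I[4,7], I[7,7]^2. HN layers by μ_θ (6 steps, strictly decreasing):
  μ^(1)=75; μ^(2)=19; μ^(3)=5; μ^(4)=-9; μ^(5)=-23; μ^(6)=-37

((0, 0, 0, 0, 1, 0, 0); (0, 0, 1, 1, 0, 0, 0); (0, 0, 0, 0, 1, 1, 3); (0, 2, 0, 0, 0, 0, 0); (0, 0, 0, 2, 0, 0, 0); (2, 0, 0, 0, 0, 0, 0))


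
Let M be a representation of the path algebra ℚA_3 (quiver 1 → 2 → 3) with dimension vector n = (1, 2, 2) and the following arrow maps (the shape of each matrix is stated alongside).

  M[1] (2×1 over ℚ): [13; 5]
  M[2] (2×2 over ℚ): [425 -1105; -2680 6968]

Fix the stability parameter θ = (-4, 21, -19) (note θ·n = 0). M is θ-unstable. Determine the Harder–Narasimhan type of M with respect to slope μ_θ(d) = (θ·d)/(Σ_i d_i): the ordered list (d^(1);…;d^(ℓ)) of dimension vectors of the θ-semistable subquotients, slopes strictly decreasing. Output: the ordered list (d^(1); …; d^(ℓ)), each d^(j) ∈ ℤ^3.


Barcode: M ≅ I[1,2], I[2,3], I[3,3]. HN layers by μ_θ (4 steps, strictly decreasing):
  μ^(1)=21; μ^(2)=1; μ^(3)=-4; μ^(4)=-19

((0, 1, 0); (0, 1, 1); (1, 0, 0); (0, 0, 1))


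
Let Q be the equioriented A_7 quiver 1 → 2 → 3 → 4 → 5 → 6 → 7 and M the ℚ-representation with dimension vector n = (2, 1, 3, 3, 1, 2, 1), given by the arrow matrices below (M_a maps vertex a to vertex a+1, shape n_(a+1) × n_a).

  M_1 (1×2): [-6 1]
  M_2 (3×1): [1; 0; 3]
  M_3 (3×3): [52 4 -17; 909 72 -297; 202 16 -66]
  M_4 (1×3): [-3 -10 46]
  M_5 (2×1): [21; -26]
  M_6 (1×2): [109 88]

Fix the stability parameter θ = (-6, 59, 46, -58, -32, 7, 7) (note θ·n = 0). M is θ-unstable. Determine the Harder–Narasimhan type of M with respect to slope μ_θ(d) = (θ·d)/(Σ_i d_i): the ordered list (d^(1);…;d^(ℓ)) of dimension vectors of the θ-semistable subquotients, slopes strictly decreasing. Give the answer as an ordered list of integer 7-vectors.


Interval decomposition of M: I[1,1], I[1,7], I[3,3], I[3,4], I[4,4], I[6,6].
HN type (ℓ=5): μ^(1)=46; μ^(2)=7; μ^(3)=15/4; μ^(4)=-6; μ^(5)=-58

((0, 0, 1, 0, 0, 0, 0); (0, 0, 0, 0, 0, 2, 1); (0, 1, 1, 1, 1, 0, 0); (2, 0, 1, 1, 0, 0, 0); (0, 0, 0, 1, 0, 0, 0))


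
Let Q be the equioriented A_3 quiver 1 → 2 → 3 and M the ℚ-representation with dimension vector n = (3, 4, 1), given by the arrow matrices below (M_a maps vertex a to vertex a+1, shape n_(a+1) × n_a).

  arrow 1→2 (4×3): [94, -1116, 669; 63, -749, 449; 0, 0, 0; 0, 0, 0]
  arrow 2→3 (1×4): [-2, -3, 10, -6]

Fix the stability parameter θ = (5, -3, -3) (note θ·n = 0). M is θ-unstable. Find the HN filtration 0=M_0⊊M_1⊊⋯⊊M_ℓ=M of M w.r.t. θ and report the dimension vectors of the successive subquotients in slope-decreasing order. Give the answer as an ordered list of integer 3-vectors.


Barcode: M ≅ I[1,1], I[1,2], I[1,3], I[2,2]^2. HN layers by μ_θ (4 steps, strictly decreasing):
  μ^(1)=5; μ^(2)=1; μ^(3)=-1/3; μ^(4)=-3

((1, 0, 0); (1, 1, 0); (1, 1, 1); (0, 2, 0))


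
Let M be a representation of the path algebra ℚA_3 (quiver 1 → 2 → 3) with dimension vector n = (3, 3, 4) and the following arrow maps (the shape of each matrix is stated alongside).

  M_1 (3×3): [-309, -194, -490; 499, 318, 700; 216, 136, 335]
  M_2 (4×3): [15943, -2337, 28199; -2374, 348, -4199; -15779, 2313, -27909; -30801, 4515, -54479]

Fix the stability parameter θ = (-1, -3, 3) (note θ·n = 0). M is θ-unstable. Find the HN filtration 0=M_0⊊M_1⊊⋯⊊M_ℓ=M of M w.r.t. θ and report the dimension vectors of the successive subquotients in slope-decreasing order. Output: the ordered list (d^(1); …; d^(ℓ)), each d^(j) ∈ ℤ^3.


Via rank(M_{q-1}∘⋯∘M_p): M ≅ I[1,1], I[1,2], I[1,3], I[2,3], I[3,3]^2.
μ_θ-semistable layers: μ^(1)=3; μ^(2)=-1; μ^(3)=-2; μ^(4)=-3

((0, 0, 4); (1, 0, 0); (2, 2, 0); (0, 1, 0))


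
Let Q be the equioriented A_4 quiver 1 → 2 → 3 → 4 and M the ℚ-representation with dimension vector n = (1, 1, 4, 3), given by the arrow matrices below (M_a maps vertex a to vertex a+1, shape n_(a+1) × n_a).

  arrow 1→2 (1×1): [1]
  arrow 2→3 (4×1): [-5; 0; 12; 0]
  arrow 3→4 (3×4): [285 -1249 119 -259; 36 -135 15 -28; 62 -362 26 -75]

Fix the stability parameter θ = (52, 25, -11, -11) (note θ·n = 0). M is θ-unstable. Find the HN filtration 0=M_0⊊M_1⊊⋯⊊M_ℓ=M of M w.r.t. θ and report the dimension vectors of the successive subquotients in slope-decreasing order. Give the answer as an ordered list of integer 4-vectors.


Interval decomposition of M: I[1,4], I[3,3], I[3,4]^2.
HN type (ℓ=2): μ^(1)=55/4; μ^(2)=-11

((1, 1, 1, 1); (0, 0, 3, 2))


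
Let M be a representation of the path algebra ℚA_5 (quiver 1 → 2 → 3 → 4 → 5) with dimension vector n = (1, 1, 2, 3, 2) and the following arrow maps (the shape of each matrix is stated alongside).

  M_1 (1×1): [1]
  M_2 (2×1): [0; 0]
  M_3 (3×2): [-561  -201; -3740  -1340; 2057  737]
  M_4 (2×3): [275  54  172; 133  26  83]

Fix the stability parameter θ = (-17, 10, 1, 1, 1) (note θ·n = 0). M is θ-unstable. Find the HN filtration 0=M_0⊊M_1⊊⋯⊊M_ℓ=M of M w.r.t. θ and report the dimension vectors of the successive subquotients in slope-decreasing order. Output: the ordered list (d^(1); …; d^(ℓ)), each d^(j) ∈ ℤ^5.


Barcode: M ≅ I[1,2], I[3,3], I[3,5], I[4,4], I[4,5]. HN layers by μ_θ (3 steps, strictly decreasing):
  μ^(1)=10; μ^(2)=1; μ^(3)=-17

((0, 1, 0, 0, 0); (0, 0, 2, 3, 2); (1, 0, 0, 0, 0))


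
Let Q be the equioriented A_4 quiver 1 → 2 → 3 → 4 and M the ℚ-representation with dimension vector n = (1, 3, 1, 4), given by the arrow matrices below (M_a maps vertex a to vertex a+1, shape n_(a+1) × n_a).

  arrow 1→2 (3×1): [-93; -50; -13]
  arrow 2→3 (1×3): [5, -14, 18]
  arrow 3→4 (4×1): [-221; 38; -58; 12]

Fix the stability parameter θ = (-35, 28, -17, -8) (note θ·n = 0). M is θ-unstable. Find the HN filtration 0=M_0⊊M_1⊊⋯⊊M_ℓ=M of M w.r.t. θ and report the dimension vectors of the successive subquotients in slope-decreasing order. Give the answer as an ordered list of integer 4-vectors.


Barcode: M ≅ I[1,4], I[2,2]^2, I[4,4]^3. HN layers by μ_θ (4 steps, strictly decreasing):
  μ^(1)=28; μ^(2)=1; μ^(3)=-8; μ^(4)=-35

((0, 2, 0, 0); (0, 1, 1, 1); (0, 0, 0, 3); (1, 0, 0, 0))


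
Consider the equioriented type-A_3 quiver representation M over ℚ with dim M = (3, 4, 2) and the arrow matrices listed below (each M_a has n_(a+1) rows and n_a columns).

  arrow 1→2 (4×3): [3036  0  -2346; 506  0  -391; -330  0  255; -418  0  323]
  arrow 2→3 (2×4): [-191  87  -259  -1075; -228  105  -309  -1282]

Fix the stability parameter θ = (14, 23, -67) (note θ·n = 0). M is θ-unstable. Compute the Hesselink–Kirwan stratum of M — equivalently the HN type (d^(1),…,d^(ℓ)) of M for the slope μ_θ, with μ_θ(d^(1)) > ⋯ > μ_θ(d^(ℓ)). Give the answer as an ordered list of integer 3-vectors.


Interval decomposition of M: I[1,1]^2, I[1,3], I[2,2]^2, I[2,3].
HN type (ℓ=4): μ^(1)=23; μ^(2)=14; μ^(3)=-10; μ^(4)=-22

((0, 2, 0); (2, 0, 0); (1, 1, 1); (0, 1, 1))


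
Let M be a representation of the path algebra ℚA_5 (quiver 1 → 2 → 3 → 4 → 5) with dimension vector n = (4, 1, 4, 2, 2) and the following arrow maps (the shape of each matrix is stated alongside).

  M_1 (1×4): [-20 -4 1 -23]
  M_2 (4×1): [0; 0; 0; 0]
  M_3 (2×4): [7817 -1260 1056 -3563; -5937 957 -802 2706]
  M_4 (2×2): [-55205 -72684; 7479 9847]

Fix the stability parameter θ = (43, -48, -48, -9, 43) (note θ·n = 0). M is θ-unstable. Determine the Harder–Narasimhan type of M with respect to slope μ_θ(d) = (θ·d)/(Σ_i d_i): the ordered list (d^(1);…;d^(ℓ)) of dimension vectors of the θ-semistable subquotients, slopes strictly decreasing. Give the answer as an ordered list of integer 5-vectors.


Via rank(M_{q-1}∘⋯∘M_p): M ≅ I[1,1]^3, I[1,2], I[3,3]^2, I[3,5]^2.
μ_θ-semistable layers: μ^(1)=43; μ^(2)=-5/2; μ^(3)=-9; μ^(4)=-48

((3, 0, 0, 0, 2); (1, 1, 0, 0, 0); (0, 0, 0, 2, 0); (0, 0, 4, 0, 0))


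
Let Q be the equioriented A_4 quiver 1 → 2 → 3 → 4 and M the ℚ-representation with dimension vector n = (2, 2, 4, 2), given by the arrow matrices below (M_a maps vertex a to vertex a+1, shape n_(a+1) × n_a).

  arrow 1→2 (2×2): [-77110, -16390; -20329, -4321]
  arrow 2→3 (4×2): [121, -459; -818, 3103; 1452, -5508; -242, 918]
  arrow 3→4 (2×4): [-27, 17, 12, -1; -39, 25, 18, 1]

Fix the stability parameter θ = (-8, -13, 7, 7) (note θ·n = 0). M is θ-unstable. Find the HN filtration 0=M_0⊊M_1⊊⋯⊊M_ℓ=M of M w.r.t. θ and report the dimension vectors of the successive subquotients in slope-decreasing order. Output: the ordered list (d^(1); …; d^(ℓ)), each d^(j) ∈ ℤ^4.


Barcode: M ≅ I[1,1], I[1,3], I[2,4], I[3,3], I[3,4]. HN layers by μ_θ (4 steps, strictly decreasing):
  μ^(1)=7; μ^(2)=-8; μ^(3)=-21/2; μ^(4)=-13

((0, 0, 4, 2); (1, 0, 0, 0); (1, 1, 0, 0); (0, 1, 0, 0))


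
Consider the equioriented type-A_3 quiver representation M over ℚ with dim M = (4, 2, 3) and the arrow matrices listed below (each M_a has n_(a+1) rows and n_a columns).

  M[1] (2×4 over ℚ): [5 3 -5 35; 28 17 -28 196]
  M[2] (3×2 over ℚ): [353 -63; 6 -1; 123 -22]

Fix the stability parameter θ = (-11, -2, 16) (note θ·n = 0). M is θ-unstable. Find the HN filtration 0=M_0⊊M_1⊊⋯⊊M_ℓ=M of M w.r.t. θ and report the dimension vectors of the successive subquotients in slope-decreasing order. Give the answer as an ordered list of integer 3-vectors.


Interval decomposition of M: I[1,1]^2, I[1,3]^2, I[3,3].
HN type (ℓ=3): μ^(1)=16; μ^(2)=-2; μ^(3)=-11

((0, 0, 3); (0, 2, 0); (4, 0, 0))


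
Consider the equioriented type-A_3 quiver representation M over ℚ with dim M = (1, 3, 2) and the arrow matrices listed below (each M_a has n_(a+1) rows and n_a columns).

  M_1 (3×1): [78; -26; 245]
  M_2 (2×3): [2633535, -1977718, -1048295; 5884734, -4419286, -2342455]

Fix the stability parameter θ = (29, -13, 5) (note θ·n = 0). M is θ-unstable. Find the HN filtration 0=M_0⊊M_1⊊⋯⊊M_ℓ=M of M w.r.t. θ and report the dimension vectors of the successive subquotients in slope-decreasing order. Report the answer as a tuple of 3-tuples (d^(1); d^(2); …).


Interval decomposition of M: I[1,3], I[2,2], I[2,3].
HN type (ℓ=3): μ^(1)=7; μ^(2)=5; μ^(3)=-13

((1, 1, 1); (0, 0, 1); (0, 2, 0))


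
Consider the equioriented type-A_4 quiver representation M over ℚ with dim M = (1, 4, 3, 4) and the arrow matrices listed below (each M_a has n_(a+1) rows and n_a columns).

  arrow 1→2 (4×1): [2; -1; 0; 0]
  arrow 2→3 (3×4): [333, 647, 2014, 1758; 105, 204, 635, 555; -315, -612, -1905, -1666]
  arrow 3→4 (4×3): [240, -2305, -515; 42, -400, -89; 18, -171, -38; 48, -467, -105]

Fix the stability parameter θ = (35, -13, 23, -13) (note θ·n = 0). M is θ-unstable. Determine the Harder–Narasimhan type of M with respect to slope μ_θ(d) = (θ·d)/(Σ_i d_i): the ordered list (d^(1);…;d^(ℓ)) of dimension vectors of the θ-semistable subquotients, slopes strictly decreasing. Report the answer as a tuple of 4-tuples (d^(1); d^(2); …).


Interval decomposition of M: I[1,3], I[2,2], I[2,4]^2, I[4,4]^2.
HN type (ℓ=4): μ^(1)=23; μ^(2)=11; μ^(3)=5; μ^(4)=-13

((0, 0, 1, 0); (1, 1, 0, 0); (0, 0, 2, 2); (0, 3, 0, 2))


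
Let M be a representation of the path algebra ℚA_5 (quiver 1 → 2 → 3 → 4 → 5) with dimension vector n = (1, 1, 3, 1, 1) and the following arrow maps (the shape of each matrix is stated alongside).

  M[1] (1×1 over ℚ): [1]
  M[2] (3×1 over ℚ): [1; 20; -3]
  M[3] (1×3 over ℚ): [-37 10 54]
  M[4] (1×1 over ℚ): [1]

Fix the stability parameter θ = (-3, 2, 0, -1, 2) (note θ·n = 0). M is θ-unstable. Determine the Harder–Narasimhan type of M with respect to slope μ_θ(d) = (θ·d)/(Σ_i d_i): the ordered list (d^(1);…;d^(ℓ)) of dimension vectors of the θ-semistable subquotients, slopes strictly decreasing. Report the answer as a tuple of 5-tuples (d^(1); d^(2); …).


Interval decomposition of M: I[1,5], I[3,3]^2.
HN type (ℓ=4): μ^(1)=2; μ^(2)=1/3; μ^(3)=0; μ^(4)=-3

((0, 0, 0, 0, 1); (0, 1, 1, 1, 0); (0, 0, 2, 0, 0); (1, 0, 0, 0, 0))


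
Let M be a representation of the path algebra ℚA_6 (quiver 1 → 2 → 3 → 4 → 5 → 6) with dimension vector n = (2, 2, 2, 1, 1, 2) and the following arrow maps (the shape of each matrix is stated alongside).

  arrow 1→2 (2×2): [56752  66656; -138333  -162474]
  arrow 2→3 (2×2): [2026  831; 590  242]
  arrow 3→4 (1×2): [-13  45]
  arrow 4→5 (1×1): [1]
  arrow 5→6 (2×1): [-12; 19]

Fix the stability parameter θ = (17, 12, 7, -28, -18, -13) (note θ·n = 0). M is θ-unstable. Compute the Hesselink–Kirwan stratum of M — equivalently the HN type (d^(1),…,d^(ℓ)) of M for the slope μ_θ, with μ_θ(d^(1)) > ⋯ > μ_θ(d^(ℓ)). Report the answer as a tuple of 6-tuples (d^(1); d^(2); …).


Interval decomposition of M: I[1,1], I[1,6], I[2,3], I[6,6].
HN type (ℓ=4): μ^(1)=17; μ^(2)=19/2; μ^(3)=-23/6; μ^(4)=-13

((1, 0, 0, 0, 0, 0); (0, 1, 1, 0, 0, 0); (1, 1, 1, 1, 1, 1); (0, 0, 0, 0, 0, 1))


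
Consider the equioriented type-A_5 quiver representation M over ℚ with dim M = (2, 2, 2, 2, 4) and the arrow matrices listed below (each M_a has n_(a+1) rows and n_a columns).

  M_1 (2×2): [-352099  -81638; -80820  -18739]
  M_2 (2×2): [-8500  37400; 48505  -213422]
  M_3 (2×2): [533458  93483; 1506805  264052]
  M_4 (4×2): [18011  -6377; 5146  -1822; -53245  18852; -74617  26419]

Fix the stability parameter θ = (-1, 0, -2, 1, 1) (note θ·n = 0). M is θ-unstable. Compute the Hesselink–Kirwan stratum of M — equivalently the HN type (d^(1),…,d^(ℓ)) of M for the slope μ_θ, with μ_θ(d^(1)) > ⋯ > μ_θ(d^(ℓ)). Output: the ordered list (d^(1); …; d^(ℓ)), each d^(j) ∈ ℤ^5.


Interval decomposition of M: I[1,2], I[1,5], I[3,5], I[5,5]^2.
HN type (ℓ=4): μ^(1)=1; μ^(2)=0; μ^(3)=-1; μ^(4)=-2

((0, 0, 0, 2, 4); (0, 1, 0, 0, 0); (2, 1, 1, 0, 0); (0, 0, 1, 0, 0))


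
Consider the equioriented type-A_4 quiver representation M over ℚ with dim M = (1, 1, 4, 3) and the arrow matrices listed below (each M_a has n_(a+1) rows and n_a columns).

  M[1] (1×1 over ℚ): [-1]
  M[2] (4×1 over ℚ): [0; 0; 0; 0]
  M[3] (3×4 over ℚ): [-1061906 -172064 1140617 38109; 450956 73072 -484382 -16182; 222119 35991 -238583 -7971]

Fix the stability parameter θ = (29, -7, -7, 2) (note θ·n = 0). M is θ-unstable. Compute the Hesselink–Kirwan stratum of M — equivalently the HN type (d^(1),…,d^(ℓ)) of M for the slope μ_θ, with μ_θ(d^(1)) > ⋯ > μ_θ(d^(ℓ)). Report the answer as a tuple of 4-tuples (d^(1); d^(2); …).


Barcode: M ≅ I[1,2], I[3,3]^2, I[3,4]^2, I[4,4]. HN layers by μ_θ (3 steps, strictly decreasing):
  μ^(1)=11; μ^(2)=2; μ^(3)=-7

((1, 1, 0, 0); (0, 0, 0, 3); (0, 0, 4, 0))


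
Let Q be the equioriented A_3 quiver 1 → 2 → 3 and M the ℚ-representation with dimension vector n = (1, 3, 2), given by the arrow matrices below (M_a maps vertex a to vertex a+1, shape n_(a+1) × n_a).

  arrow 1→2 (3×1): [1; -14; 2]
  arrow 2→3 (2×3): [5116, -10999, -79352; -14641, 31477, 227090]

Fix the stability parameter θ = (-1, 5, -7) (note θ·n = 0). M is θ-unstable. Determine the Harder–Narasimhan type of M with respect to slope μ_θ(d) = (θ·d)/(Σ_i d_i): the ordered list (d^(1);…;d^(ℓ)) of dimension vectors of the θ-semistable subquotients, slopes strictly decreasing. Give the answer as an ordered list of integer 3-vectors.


Barcode: M ≅ I[1,3], I[2,2], I[2,3]. HN layers by μ_θ (2 steps, strictly decreasing):
  μ^(1)=5; μ^(2)=-1

((0, 1, 0); (1, 2, 2))


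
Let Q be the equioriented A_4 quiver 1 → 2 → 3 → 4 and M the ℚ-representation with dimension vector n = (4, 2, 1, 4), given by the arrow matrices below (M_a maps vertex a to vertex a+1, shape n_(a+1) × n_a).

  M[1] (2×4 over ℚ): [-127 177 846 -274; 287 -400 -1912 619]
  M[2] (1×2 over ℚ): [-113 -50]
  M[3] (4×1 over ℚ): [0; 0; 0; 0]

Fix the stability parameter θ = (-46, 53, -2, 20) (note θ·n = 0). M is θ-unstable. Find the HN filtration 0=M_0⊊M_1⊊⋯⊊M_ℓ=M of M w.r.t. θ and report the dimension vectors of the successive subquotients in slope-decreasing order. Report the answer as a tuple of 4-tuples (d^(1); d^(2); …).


Barcode: M ≅ I[1,1]^2, I[1,2], I[1,3], I[4,4]^4. HN layers by μ_θ (4 steps, strictly decreasing):
  μ^(1)=53; μ^(2)=51/2; μ^(3)=20; μ^(4)=-46

((0, 1, 0, 0); (0, 1, 1, 0); (0, 0, 0, 4); (4, 0, 0, 0))


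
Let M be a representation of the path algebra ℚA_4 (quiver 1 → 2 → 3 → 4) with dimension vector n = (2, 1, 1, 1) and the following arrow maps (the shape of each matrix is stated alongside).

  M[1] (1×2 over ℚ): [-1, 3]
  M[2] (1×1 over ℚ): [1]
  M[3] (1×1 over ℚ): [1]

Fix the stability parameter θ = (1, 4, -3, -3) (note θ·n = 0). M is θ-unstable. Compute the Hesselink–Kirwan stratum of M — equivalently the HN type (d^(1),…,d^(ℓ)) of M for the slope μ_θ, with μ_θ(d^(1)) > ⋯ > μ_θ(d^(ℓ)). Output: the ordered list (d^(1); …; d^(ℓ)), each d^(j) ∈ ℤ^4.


Interval decomposition of M: I[1,1], I[1,4].
HN type (ℓ=2): μ^(1)=1; μ^(2)=-1/4

((1, 0, 0, 0); (1, 1, 1, 1))


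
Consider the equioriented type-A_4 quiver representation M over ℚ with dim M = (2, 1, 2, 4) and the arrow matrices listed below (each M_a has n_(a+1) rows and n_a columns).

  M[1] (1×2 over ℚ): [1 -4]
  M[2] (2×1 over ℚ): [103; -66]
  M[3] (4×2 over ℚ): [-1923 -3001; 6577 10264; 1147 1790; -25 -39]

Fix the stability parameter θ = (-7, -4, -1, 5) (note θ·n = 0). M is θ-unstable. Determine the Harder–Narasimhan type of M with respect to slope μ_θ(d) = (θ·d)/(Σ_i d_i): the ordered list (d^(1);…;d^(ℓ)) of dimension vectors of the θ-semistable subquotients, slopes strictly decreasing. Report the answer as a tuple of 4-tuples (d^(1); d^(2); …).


Barcode: M ≅ I[1,1], I[1,4], I[3,4], I[4,4]^2. HN layers by μ_θ (4 steps, strictly decreasing):
  μ^(1)=5; μ^(2)=-1; μ^(3)=-4; μ^(4)=-7

((0, 0, 0, 4); (0, 0, 2, 0); (0, 1, 0, 0); (2, 0, 0, 0))


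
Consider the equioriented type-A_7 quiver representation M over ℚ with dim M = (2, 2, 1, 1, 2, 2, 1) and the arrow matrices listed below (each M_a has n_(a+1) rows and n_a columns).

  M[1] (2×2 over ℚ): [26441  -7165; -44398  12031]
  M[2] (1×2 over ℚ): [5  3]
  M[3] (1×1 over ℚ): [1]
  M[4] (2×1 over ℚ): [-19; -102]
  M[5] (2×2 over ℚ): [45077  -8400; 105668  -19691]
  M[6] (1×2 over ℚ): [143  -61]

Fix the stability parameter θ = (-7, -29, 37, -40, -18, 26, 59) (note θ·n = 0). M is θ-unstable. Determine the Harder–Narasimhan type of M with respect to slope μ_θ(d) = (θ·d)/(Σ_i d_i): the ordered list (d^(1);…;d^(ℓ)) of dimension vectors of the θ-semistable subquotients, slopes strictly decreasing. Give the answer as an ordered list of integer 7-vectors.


Via rank(M_{q-1}∘⋯∘M_p): M ≅ I[1,2], I[1,7], I[5,6].
μ_θ-semistable layers: μ^(1)=59; μ^(2)=26; μ^(3)=-7; μ^(4)=-18

((0, 0, 0, 0, 0, 0, 1); (0, 0, 0, 0, 0, 2, 0); (0, 0, 1, 1, 1, 0, 0); (2, 2, 0, 0, 1, 0, 0))


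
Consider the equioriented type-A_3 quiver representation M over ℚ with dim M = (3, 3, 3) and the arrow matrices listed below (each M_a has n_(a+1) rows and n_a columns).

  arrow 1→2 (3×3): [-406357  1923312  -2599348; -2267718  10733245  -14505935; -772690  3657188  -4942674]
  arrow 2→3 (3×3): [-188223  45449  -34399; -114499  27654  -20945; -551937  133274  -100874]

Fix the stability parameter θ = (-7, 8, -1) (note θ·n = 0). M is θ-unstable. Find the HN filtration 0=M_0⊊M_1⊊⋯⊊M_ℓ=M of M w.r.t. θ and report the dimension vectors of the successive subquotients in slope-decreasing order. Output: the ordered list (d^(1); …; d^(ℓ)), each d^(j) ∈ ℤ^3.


Interval decomposition of M: I[1,3]^3.
HN type (ℓ=2): μ^(1)=7/2; μ^(2)=-7

((0, 3, 3); (3, 0, 0))


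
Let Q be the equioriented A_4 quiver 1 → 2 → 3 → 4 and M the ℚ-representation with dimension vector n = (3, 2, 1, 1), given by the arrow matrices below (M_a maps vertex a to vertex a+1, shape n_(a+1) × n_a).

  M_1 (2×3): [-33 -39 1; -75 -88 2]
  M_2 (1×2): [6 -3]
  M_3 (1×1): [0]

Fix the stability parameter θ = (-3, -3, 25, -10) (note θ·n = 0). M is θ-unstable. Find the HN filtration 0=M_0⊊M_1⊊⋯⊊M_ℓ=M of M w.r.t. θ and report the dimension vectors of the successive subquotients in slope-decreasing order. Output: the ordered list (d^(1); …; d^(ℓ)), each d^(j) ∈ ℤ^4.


Via rank(M_{q-1}∘⋯∘M_p): M ≅ I[1,1], I[1,2], I[1,3], I[4,4].
μ_θ-semistable layers: μ^(1)=25; μ^(2)=-3; μ^(3)=-10

((0, 0, 1, 0); (3, 2, 0, 0); (0, 0, 0, 1))


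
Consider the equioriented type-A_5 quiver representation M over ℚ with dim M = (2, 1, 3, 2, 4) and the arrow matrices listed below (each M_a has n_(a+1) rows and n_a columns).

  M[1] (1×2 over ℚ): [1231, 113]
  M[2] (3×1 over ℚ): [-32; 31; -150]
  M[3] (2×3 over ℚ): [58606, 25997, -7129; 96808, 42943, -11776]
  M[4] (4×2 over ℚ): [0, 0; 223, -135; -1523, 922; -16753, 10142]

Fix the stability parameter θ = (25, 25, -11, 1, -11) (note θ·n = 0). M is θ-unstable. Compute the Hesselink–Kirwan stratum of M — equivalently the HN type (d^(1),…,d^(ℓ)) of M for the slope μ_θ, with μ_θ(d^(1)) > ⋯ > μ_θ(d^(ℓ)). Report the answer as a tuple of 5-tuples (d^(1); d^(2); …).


Via rank(M_{q-1}∘⋯∘M_p): M ≅ I[1,1], I[1,5], I[3,3], I[3,5], I[5,5]^2.
μ_θ-semistable layers: μ^(1)=25; μ^(2)=29/5; μ^(3)=-5; μ^(4)=-11

((1, 0, 0, 0, 0); (1, 1, 1, 1, 1); (0, 0, 0, 1, 1); (0, 0, 2, 0, 2))


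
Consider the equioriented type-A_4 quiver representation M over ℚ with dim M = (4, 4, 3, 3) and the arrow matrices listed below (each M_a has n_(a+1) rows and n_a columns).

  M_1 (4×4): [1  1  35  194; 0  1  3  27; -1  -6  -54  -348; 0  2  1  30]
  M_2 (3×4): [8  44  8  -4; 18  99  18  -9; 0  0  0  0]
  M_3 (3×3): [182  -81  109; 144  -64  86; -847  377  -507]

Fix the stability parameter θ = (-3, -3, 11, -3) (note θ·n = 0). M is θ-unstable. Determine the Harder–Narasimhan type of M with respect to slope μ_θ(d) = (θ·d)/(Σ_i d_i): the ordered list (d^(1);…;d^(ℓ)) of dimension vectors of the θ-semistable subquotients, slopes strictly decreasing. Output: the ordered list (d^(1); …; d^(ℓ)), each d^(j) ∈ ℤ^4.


Barcode: M ≅ I[1,2]^3, I[1,4], I[3,4]^2. HN layers by μ_θ (2 steps, strictly decreasing):
  μ^(1)=4; μ^(2)=-3

((0, 0, 3, 3); (4, 4, 0, 0))
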